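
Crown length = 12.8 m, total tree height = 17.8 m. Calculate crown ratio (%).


Formula: Crown Ratio = (Crown Length / Total Height) * 100
CR = (12.8 m / 17.8 m) * 100
CR = 0.7191 * 100 = 71.9%

71.9


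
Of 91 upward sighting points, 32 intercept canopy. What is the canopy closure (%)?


Formula: Canopy closure = covered points / total points * 100
Closure = 32 / 91 * 100
Closure = 0.3516 * 100 = 35.2%

35.2


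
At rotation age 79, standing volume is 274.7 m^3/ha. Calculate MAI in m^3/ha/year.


Formula: MAI = Total Volume / Stand Age
MAI = 274.7 m^3/ha / 79 years
MAI = 3.48 m^3/ha/year

3.48


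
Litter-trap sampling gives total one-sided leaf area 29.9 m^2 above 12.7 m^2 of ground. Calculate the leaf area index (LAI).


Formula: LAI = total leaf area / ground area  (dimensionless)
LAI = 29.9 m^2 / 12.7 m^2
LAI = 2.35

2.35


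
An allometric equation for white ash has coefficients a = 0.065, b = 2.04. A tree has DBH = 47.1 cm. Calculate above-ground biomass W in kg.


Formula: W = a * DBH^b  (allometric power law)
DBH^b = 47.1^2.04 = 2587.9903
W = 0.065 * 2587.9903 = 168.2 kg

168.2


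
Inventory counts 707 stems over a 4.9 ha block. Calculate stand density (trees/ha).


Formula: Stand Density = N_trees / Area_ha
Density = 707 trees / 4.9 ha
Density = 144 trees/ha

144


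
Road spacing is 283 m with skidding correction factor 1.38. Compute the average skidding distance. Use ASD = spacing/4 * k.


Formula: ASD = (spacing / 4) * correction
Uncorrected distance = spacing / 4 = 283 / 4 = 70.75 m
ASD = 70.75 * 1.38 = 98 m

98


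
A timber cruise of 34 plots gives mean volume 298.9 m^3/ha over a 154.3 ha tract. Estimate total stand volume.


Formula: Total Volume = Mean Volume per ha * Total Area
Total Volume = 298.9 m^3/ha * 154.3 ha
Total Volume = 46120 m^3

46120


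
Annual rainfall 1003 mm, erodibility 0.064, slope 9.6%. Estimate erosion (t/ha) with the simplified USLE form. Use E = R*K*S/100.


Formula: E = R * K * S / 100  (simplified USLE)
R * K = 1003 * 0.064 = 64.192
E = 64.192 * 9.6 / 100 = 6.16 t/ha

6.16


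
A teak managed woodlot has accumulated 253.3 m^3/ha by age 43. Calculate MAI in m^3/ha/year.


Formula: MAI = Total Volume / Stand Age
MAI = 253.3 m^3/ha / 43 years
MAI = 5.89 m^3/ha/year

5.89


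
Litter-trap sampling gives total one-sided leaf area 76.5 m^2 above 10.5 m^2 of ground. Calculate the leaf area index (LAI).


Formula: LAI = total leaf area / ground area  (dimensionless)
LAI = 76.5 m^2 / 10.5 m^2
LAI = 7.29

7.29


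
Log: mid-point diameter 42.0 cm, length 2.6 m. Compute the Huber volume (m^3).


Huber: V = Am * L,  Am = pi*(Dm/200)^2
Am = pi*(42.0/200)^2 = 0.138544 m^2
V = 0.138544*2.6 = 0.3602 m^3

0.3602


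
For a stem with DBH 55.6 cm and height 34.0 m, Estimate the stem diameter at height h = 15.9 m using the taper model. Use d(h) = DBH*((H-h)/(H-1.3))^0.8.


Taper: d(h) = DBH * ((H - h) / (H - 1.3))^0.8
Numerator = H - h = 34.0 - 15.9 = 18.1 m
Denominator = H - 1.3 = 34.0 - 1.3 = 32.7 m
Ratio = 18.1 / 32.7 = 0.55352
d = 55.6 * 0.55352^0.8 = 34.6 cm

34.6


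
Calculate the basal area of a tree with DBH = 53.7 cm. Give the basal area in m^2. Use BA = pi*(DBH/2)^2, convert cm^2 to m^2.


Formula: BA = pi * (DBH/2)^2 / 10000  (cm^2 to m^2)
Radius = DBH/2 = 53.7/2 = 26.85 cm
BA = pi * 26.85^2 / 10000
   = 2264.8448 cm^2 / 10000
   = 0.2265 m^2

0.2265


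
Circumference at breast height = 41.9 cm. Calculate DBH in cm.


Formula: DBH = C / pi
DBH = 41.9 / pi
pi = 3.14159...
DBH = 13.3 cm

13.3


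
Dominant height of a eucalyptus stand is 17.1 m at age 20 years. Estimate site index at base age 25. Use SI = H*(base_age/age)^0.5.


Formula: SI = H_dom * (base_age / age)^0.5
Age ratio = 25 / 20 = 1.25
sqrt(age_ratio) = 1.11803
SI = 17.1 * 1.11803 = 19.1 m

19.1


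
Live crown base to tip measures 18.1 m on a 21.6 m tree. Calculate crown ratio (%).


Formula: Crown Ratio = (Crown Length / Total Height) * 100
CR = (18.1 m / 21.6 m) * 100
CR = 0.838 * 100 = 83.8%

83.8


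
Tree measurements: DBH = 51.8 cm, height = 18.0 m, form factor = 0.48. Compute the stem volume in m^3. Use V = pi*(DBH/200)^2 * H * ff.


Formula: V = pi * (DBH/200)^2 * H * ff
Radius = DBH/200 = 51.8/200 = 0.259 m
Radius^2 = 0.259^2 = 0.067081 m^2
V = pi * 0.067081 * 18.0 * 0.48
V = 1.821 m^3

1.821


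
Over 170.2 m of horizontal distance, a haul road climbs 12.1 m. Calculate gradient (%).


Formula: Gradient = rise / run * 100
Gradient = 12.1 / 170.2 * 100 = 7.1%

7.1


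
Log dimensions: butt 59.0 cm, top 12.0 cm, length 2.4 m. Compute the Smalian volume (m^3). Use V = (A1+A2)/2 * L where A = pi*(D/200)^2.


Smalian: V = (A1 + A2)/2 * L,  A = pi*(D/200)^2
A1 = pi*(59.0/200)^2 = 0.273397 m^2
A2 = pi*(12.0/200)^2 = 0.01131 m^2
V = (0.273397+0.01131)/2*2.4 = 0.3416 m^3

0.3416


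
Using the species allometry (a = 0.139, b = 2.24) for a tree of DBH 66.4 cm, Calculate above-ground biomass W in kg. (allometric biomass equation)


Formula: W = a * DBH^b  (allometric power law)
DBH^b = 66.4^2.24 = 12068.589
W = 0.139 * 12068.589 = 1677.5 kg

1677.5


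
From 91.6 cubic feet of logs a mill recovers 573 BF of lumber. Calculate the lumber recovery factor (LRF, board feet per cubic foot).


Formula: LRF = Lumber Output (BF) / Log Input (ft^3)
LRF = 573 BF / 91.6 ft^3
LRF = 6.26 BF/ft^3

6.26


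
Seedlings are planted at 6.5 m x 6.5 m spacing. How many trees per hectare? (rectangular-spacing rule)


Formula: TPH = 10000 m^2/ha / (spacing_x * spacing_y)
Area per tree = 6.5 m * 6.5 m = 42.25 m^2
TPH = 10000 / 42.25 = 237 trees/ha

237


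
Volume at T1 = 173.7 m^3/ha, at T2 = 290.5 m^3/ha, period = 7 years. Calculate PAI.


Formula: PAI = (V_T2 - V_T1) / (T2 - T1)
Volume increment = 290.5 - 173.7 = 116.8 m^3/ha
PAI = 116.8 / 7 = 16.69 m^3/ha/year

16.69


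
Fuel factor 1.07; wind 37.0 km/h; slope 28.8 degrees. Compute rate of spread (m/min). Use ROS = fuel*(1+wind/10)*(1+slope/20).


Formula: ROS = fuel * (1 + wind/10) * (1 + slope/20)
Wind factor = 1 + 37.0/10 = 4.7
Slope factor = 1 + 28.8/20 = 2.44
ROS = 1.07 * 4.7 * 2.44 = 12.27 m/min

12.27


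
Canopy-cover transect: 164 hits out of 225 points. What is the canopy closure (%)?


Formula: Canopy closure = covered points / total points * 100
Closure = 164 / 225 * 100
Closure = 0.7289 * 100 = 72.9%

72.9


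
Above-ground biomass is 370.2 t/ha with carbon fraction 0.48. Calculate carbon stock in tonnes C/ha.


Formula: Carbon Stock = Biomass * Carbon Fraction
C = 370.2 t/ha * 0.48
C = 177.7 t C/ha

177.7


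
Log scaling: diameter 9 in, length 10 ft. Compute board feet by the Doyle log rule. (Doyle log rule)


Doyle: BF = (D - 4)^2 * L / 16
Adjusted diameter = 9 - 4 = 5 in
(D-4)^2 = 5^2 = 25
BF = 25 * 10 / 16 = 16 BF

16


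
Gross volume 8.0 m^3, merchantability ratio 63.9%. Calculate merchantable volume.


Formula: MV = V_total * (merchantable_pct / 100)
Merchantable fraction = 63.9% / 100 = 0.639
MV = 8.0 m^3 * 0.639 = 5.112 m^3

5.112


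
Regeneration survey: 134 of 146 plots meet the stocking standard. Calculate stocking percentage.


Formula: Stocking % = stocked plots / total plots * 100
Stocking = 134 / 146 * 100
Stocking = 0.9178 * 100 = 91.8%

91.8


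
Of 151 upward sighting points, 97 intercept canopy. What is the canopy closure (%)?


Formula: Canopy closure = covered points / total points * 100
Closure = 97 / 151 * 100
Closure = 0.6424 * 100 = 64.2%

64.2


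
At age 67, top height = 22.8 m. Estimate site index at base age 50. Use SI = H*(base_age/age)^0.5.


Formula: SI = H_dom * (base_age / age)^0.5
Age ratio = 50 / 67 = 0.74627
sqrt(age_ratio) = 0.86387
SI = 22.8 * 0.86387 = 19.7 m

19.7


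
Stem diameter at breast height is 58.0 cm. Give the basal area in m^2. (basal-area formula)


Formula: BA = pi * (DBH/2)^2 / 10000  (cm^2 to m^2)
Radius = DBH/2 = 58.0/2 = 29.0 cm
BA = pi * 29.0^2 / 10000
   = 2642.0794 cm^2 / 10000
   = 0.2642 m^2

0.2642


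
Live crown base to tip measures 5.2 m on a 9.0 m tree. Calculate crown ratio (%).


Formula: Crown Ratio = (Crown Length / Total Height) * 100
CR = (5.2 m / 9.0 m) * 100
CR = 0.5778 * 100 = 57.8%

57.8


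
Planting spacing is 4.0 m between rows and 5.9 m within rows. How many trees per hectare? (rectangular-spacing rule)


Formula: TPH = 10000 m^2/ha / (spacing_x * spacing_y)
Area per tree = 4.0 m * 5.9 m = 23.6 m^2
TPH = 10000 / 23.6 = 424 trees/ha

424


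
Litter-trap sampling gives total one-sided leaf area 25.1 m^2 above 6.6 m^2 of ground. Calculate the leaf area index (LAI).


Formula: LAI = total leaf area / ground area  (dimensionless)
LAI = 25.1 m^2 / 6.6 m^2
LAI = 3.8

3.8


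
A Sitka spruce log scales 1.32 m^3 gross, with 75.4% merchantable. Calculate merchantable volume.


Formula: MV = V_total * (merchantable_pct / 100)
Merchantable fraction = 75.4% / 100 = 0.754
MV = 1.32 m^3 * 0.754 = 0.995 m^3

0.995


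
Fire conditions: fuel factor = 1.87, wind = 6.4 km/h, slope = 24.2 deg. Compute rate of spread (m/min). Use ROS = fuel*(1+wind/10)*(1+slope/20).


Formula: ROS = fuel * (1 + wind/10) * (1 + slope/20)
Wind factor = 1 + 6.4/10 = 1.64
Slope factor = 1 + 24.2/20 = 2.21
ROS = 1.87 * 1.64 * 2.21 = 6.78 m/min

6.78


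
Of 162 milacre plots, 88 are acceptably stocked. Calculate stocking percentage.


Formula: Stocking % = stocked plots / total plots * 100
Stocking = 88 / 162 * 100
Stocking = 0.5432 * 100 = 54.3%

54.3


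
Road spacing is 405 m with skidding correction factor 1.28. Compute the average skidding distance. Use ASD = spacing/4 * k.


Formula: ASD = (spacing / 4) * correction
Uncorrected distance = spacing / 4 = 405 / 4 = 101.25 m
ASD = 101.25 * 1.28 = 130 m

130


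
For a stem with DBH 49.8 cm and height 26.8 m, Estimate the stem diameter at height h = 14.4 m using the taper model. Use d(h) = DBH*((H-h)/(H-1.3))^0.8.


Taper: d(h) = DBH * ((H - h) / (H - 1.3))^0.8
Numerator = H - h = 26.8 - 14.4 = 12.4 m
Denominator = H - 1.3 = 26.8 - 1.3 = 25.5 m
Ratio = 12.4 / 25.5 = 0.48627
d = 49.8 * 0.48627^0.8 = 28.0 cm

28.0


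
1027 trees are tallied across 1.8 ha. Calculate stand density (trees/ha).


Formula: Stand Density = N_trees / Area_ha
Density = 1027 trees / 1.8 ha
Density = 571 trees/ha

571


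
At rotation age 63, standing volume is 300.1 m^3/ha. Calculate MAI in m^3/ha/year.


Formula: MAI = Total Volume / Stand Age
MAI = 300.1 m^3/ha / 63 years
MAI = 4.76 m^3/ha/year

4.76


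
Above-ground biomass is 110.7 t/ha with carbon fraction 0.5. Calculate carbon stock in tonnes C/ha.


Formula: Carbon Stock = Biomass * Carbon Fraction
C = 110.7 t/ha * 0.5
C = 55.4 t C/ha

55.4


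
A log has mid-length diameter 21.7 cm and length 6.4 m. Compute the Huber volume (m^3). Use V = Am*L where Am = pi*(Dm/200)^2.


Huber: V = Am * L,  Am = pi*(Dm/200)^2
Am = pi*(21.7/200)^2 = 0.036984 m^2
V = 0.036984*6.4 = 0.2367 m^3

0.2367


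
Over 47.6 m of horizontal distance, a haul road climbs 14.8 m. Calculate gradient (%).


Formula: Gradient = rise / run * 100
Gradient = 14.8 / 47.6 * 100 = 31.1%

31.1


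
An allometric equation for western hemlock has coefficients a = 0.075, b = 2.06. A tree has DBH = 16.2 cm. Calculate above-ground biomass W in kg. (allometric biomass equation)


Formula: W = a * DBH^b  (allometric power law)
DBH^b = 16.2^2.06 = 310.1708
W = 0.075 * 310.1708 = 23.3 kg

23.3


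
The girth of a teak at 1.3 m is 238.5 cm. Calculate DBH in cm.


Formula: DBH = C / pi
DBH = 238.5 / pi
pi = 3.14159...
DBH = 75.9 cm

75.9


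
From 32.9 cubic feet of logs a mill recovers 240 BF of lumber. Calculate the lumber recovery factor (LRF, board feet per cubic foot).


Formula: LRF = Lumber Output (BF) / Log Input (ft^3)
LRF = 240 BF / 32.9 ft^3
LRF = 7.29 BF/ft^3

7.29


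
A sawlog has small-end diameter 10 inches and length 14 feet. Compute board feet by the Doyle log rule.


Doyle: BF = (D - 4)^2 * L / 16
Adjusted diameter = 10 - 4 = 6 in
(D-4)^2 = 6^2 = 36
BF = 36 * 14 / 16 = 32 BF

32


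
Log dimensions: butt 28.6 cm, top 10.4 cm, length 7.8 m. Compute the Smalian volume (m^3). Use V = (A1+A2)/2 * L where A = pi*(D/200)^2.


Smalian: V = (A1 + A2)/2 * L,  A = pi*(D/200)^2
A1 = pi*(28.6/200)^2 = 0.064242 m^2
A2 = pi*(10.4/200)^2 = 0.008495 m^2
V = (0.064242+0.008495)/2*7.8 = 0.2837 m^3

0.2837


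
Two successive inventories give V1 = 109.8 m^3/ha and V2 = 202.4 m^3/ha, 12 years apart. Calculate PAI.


Formula: PAI = (V_T2 - V_T1) / (T2 - T1)
Volume increment = 202.4 - 109.8 = 92.6 m^3/ha
PAI = 92.6 / 12 = 7.72 m^3/ha/year

7.72


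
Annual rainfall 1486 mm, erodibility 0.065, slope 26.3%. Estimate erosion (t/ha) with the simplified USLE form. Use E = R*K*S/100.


Formula: E = R * K * S / 100  (simplified USLE)
R * K = 1486 * 0.065 = 96.59
E = 96.59 * 26.3 / 100 = 25.4 t/ha

25.4


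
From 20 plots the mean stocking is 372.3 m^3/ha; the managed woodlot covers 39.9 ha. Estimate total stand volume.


Formula: Total Volume = Mean Volume per ha * Total Area
Total Volume = 372.3 m^3/ha * 39.9 ha
Total Volume = 14855 m^3

14855


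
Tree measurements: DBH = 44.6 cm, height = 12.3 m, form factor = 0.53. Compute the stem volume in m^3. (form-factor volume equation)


Formula: V = pi * (DBH/200)^2 * H * ff
Radius = DBH/200 = 44.6/200 = 0.223 m
Radius^2 = 0.223^2 = 0.049729 m^2
V = pi * 0.049729 * 12.3 * 0.53
V = 1.018 m^3

1.018


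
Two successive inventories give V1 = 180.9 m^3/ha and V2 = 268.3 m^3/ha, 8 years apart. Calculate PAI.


Formula: PAI = (V_T2 - V_T1) / (T2 - T1)
Volume increment = 268.3 - 180.9 = 87.4 m^3/ha
PAI = 87.4 / 8 = 10.93 m^3/ha/year

10.93


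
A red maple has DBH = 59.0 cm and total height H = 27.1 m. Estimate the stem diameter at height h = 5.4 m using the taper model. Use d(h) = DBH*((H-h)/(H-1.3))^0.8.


Taper: d(h) = DBH * ((H - h) / (H - 1.3))^0.8
Numerator = H - h = 27.1 - 5.4 = 21.7 m
Denominator = H - 1.3 = 27.1 - 1.3 = 25.8 m
Ratio = 21.7 / 25.8 = 0.84109
d = 59.0 * 0.84109^0.8 = 51.4 cm

51.4


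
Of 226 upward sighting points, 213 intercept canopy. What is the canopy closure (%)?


Formula: Canopy closure = covered points / total points * 100
Closure = 213 / 226 * 100
Closure = 0.9425 * 100 = 94.2%

94.2


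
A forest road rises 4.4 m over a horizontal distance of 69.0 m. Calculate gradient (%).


Formula: Gradient = rise / run * 100
Gradient = 4.4 / 69.0 * 100 = 6.4%

6.4


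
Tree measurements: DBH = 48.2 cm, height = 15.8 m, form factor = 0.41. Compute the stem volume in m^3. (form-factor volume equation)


Formula: V = pi * (DBH/200)^2 * H * ff
Radius = DBH/200 = 48.2/200 = 0.241 m
Radius^2 = 0.241^2 = 0.058081 m^2
V = pi * 0.058081 * 15.8 * 0.41
V = 1.182 m^3

1.182


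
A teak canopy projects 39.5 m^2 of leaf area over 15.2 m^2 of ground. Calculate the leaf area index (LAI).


Formula: LAI = total leaf area / ground area  (dimensionless)
LAI = 39.5 m^2 / 15.2 m^2
LAI = 2.6

2.6


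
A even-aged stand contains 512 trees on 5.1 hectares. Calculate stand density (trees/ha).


Formula: Stand Density = N_trees / Area_ha
Density = 512 trees / 5.1 ha
Density = 100 trees/ha

100


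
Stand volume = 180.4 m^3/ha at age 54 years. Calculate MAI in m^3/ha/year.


Formula: MAI = Total Volume / Stand Age
MAI = 180.4 m^3/ha / 54 years
MAI = 3.34 m^3/ha/year

3.34


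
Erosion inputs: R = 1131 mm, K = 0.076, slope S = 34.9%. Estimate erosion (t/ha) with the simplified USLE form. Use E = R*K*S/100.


Formula: E = R * K * S / 100  (simplified USLE)
R * K = 1131 * 0.076 = 85.956
E = 85.956 * 34.9 / 100 = 30.0 t/ha

30.0


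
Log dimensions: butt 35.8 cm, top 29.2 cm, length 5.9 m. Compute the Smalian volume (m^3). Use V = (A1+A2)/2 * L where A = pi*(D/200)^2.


Smalian: V = (A1 + A2)/2 * L,  A = pi*(D/200)^2
A1 = pi*(35.8/200)^2 = 0.10066 m^2
A2 = pi*(29.2/200)^2 = 0.066966 m^2
V = (0.10066+0.066966)/2*5.9 = 0.4945 m^3

0.4945


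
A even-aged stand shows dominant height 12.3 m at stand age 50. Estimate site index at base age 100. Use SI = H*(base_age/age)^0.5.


Formula: SI = H_dom * (base_age / age)^0.5
Age ratio = 100 / 50 = 2.0
sqrt(age_ratio) = 1.41421
SI = 12.3 * 1.41421 = 17.4 m

17.4


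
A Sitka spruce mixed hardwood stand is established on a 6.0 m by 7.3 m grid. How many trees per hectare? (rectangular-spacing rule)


Formula: TPH = 10000 m^2/ha / (spacing_x * spacing_y)
Area per tree = 6.0 m * 7.3 m = 43.8 m^2
TPH = 10000 / 43.8 = 228 trees/ha

228


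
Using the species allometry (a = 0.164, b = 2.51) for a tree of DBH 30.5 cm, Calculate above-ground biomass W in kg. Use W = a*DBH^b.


Formula: W = a * DBH^b  (allometric power law)
DBH^b = 30.5^2.51 = 5316.0933
W = 0.164 * 5316.0933 = 871.8 kg

871.8


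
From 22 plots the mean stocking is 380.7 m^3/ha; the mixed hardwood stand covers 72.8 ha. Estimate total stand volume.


Formula: Total Volume = Mean Volume per ha * Total Area
Total Volume = 380.7 m^3/ha * 72.8 ha
Total Volume = 27715 m^3

27715


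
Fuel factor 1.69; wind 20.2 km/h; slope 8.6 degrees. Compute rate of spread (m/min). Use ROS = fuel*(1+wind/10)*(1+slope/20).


Formula: ROS = fuel * (1 + wind/10) * (1 + slope/20)
Wind factor = 1 + 20.2/10 = 3.02
Slope factor = 1 + 8.6/20 = 1.43
ROS = 1.69 * 3.02 * 1.43 = 7.3 m/min

7.3


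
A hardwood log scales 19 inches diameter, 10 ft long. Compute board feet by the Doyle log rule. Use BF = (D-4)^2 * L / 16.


Doyle: BF = (D - 4)^2 * L / 16
Adjusted diameter = 19 - 4 = 15 in
(D-4)^2 = 15^2 = 225
BF = 225 * 10 / 16 = 141 BF

141


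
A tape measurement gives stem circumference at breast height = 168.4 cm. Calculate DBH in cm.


Formula: DBH = C / pi
DBH = 168.4 / pi
pi = 3.14159...
DBH = 53.6 cm

53.6


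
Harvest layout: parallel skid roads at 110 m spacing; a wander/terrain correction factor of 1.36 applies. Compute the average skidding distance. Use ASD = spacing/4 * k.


Formula: ASD = (spacing / 4) * correction
Uncorrected distance = spacing / 4 = 110 / 4 = 27.5 m
ASD = 27.5 * 1.36 = 37 m

37


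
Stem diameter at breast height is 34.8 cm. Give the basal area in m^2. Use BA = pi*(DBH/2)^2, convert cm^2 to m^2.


Formula: BA = pi * (DBH/2)^2 / 10000  (cm^2 to m^2)
Radius = DBH/2 = 34.8/2 = 17.4 cm
BA = pi * 17.4^2 / 10000
   = 951.1486 cm^2 / 10000
   = 0.0951 m^2

0.0951


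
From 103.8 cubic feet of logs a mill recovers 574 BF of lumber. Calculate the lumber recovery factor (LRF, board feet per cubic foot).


Formula: LRF = Lumber Output (BF) / Log Input (ft^3)
LRF = 574 BF / 103.8 ft^3
LRF = 5.53 BF/ft^3

5.53


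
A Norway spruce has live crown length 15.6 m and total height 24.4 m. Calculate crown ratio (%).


Formula: Crown Ratio = (Crown Length / Total Height) * 100
CR = (15.6 m / 24.4 m) * 100
CR = 0.6393 * 100 = 63.9%

63.9


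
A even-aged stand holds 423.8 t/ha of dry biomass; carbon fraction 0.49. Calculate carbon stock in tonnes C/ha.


Formula: Carbon Stock = Biomass * Carbon Fraction
C = 423.8 t/ha * 0.49
C = 207.7 t C/ha

207.7


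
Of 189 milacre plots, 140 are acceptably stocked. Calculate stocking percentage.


Formula: Stocking % = stocked plots / total plots * 100
Stocking = 140 / 189 * 100
Stocking = 0.7407 * 100 = 74.1%

74.1


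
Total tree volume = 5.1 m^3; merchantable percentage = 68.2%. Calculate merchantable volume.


Formula: MV = V_total * (merchantable_pct / 100)
Merchantable fraction = 68.2% / 100 = 0.682
MV = 5.1 m^3 * 0.682 = 3.478 m^3

3.478


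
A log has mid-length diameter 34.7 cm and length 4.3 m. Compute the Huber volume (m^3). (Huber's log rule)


Huber: V = Am * L,  Am = pi*(Dm/200)^2
Am = pi*(34.7/200)^2 = 0.094569 m^2
V = 0.094569*4.3 = 0.4066 m^3

0.4066


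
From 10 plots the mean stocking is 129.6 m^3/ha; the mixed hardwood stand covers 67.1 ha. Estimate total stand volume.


Formula: Total Volume = Mean Volume per ha * Total Area
Total Volume = 129.6 m^3/ha * 67.1 ha
Total Volume = 8696 m^3

8696


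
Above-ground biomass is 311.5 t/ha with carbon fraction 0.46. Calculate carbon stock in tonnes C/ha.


Formula: Carbon Stock = Biomass * Carbon Fraction
C = 311.5 t/ha * 0.46
C = 143.3 t C/ha

143.3


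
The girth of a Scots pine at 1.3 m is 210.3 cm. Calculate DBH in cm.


Formula: DBH = C / pi
DBH = 210.3 / pi
pi = 3.14159...
DBH = 66.9 cm

66.9


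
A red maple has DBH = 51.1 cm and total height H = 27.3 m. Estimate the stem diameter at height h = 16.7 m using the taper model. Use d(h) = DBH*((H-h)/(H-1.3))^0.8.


Taper: d(h) = DBH * ((H - h) / (H - 1.3))^0.8
Numerator = H - h = 27.3 - 16.7 = 10.6 m
Denominator = H - 1.3 = 27.3 - 1.3 = 26.0 m
Ratio = 10.6 / 26.0 = 0.40769
d = 51.1 * 0.40769^0.8 = 24.9 cm

24.9


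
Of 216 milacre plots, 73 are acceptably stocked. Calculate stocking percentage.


Formula: Stocking % = stocked plots / total plots * 100
Stocking = 73 / 216 * 100
Stocking = 0.338 * 100 = 33.8%

33.8


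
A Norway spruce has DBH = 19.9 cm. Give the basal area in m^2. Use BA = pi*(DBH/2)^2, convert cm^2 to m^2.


Formula: BA = pi * (DBH/2)^2 / 10000  (cm^2 to m^2)
Radius = DBH/2 = 19.9/2 = 9.95 cm
BA = pi * 9.95^2 / 10000
   = 311.0255 cm^2 / 10000
   = 0.0311 m^2

0.0311


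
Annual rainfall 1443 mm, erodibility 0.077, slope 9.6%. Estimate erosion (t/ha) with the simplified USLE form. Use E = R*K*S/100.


Formula: E = R * K * S / 100  (simplified USLE)
R * K = 1443 * 0.077 = 111.111
E = 111.111 * 9.6 / 100 = 10.67 t/ha

10.67


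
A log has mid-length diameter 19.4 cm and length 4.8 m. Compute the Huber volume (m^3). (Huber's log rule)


Huber: V = Am * L,  Am = pi*(Dm/200)^2
Am = pi*(19.4/200)^2 = 0.029559 m^2
V = 0.029559*4.8 = 0.1419 m^3

0.1419


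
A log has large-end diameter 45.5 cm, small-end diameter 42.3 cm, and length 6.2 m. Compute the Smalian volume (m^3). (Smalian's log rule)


Smalian: V = (A1 + A2)/2 * L,  A = pi*(D/200)^2
A1 = pi*(45.5/200)^2 = 0.162597 m^2
A2 = pi*(42.3/200)^2 = 0.140531 m^2
V = (0.162597+0.140531)/2*6.2 = 0.9397 m^3

0.9397


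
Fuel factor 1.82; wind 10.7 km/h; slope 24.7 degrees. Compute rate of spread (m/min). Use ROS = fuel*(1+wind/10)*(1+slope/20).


Formula: ROS = fuel * (1 + wind/10) * (1 + slope/20)
Wind factor = 1 + 10.7/10 = 2.07
Slope factor = 1 + 24.7/20 = 2.235
ROS = 1.82 * 2.07 * 2.235 = 8.42 m/min

8.42


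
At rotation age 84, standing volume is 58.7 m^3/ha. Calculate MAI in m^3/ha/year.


Formula: MAI = Total Volume / Stand Age
MAI = 58.7 m^3/ha / 84 years
MAI = 0.7 m^3/ha/year

0.7


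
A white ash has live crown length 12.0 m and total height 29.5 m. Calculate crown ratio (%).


Formula: Crown Ratio = (Crown Length / Total Height) * 100
CR = (12.0 m / 29.5 m) * 100
CR = 0.4068 * 100 = 40.7%

40.7


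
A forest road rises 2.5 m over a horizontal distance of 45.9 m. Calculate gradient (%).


Formula: Gradient = rise / run * 100
Gradient = 2.5 / 45.9 * 100 = 5.4%

5.4


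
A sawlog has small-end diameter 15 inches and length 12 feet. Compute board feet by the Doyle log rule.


Doyle: BF = (D - 4)^2 * L / 16
Adjusted diameter = 15 - 4 = 11 in
(D-4)^2 = 11^2 = 121
BF = 121 * 12 / 16 = 91 BF

91


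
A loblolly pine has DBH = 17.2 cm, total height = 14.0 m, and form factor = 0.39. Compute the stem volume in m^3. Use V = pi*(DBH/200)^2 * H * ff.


Formula: V = pi * (DBH/200)^2 * H * ff
Radius = DBH/200 = 17.2/200 = 0.086 m
Radius^2 = 0.086^2 = 0.007396 m^2
V = pi * 0.007396 * 14.0 * 0.39
V = 0.127 m^3

0.127


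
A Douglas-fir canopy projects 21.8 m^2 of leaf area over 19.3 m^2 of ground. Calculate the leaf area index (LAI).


Formula: LAI = total leaf area / ground area  (dimensionless)
LAI = 21.8 m^2 / 19.3 m^2
LAI = 1.13

1.13


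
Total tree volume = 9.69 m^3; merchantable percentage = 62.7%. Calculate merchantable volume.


Formula: MV = V_total * (merchantable_pct / 100)
Merchantable fraction = 62.7% / 100 = 0.627
MV = 9.69 m^3 * 0.627 = 6.076 m^3

6.076


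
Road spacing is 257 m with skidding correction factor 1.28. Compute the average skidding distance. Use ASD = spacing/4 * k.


Formula: ASD = (spacing / 4) * correction
Uncorrected distance = spacing / 4 = 257 / 4 = 64.25 m
ASD = 64.25 * 1.28 = 82 m

82


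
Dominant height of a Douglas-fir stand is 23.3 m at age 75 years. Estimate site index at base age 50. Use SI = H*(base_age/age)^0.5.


Formula: SI = H_dom * (base_age / age)^0.5
Age ratio = 50 / 75 = 0.66667
sqrt(age_ratio) = 0.8165
SI = 23.3 * 0.8165 = 19.0 m

19.0


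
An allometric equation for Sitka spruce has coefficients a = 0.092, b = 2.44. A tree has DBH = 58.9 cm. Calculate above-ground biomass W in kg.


Formula: W = a * DBH^b  (allometric power law)
DBH^b = 58.9^2.44 = 20848.8123
W = 0.092 * 20848.8123 = 1918.1 kg

1918.1


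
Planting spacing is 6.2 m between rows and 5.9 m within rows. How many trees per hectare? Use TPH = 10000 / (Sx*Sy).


Formula: TPH = 10000 m^2/ha / (spacing_x * spacing_y)
Area per tree = 6.2 m * 5.9 m = 36.58 m^2
TPH = 10000 / 36.58 = 273 trees/ha

273


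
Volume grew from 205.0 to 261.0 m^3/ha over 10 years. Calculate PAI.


Formula: PAI = (V_T2 - V_T1) / (T2 - T1)
Volume increment = 261.0 - 205.0 = 56.0 m^3/ha
PAI = 56.0 / 10 = 5.6 m^3/ha/year

5.6


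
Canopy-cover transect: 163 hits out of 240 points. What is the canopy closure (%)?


Formula: Canopy closure = covered points / total points * 100
Closure = 163 / 240 * 100
Closure = 0.6792 * 100 = 67.9%

67.9


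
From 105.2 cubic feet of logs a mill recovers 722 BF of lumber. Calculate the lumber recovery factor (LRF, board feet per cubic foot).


Formula: LRF = Lumber Output (BF) / Log Input (ft^3)
LRF = 722 BF / 105.2 ft^3
LRF = 6.86 BF/ft^3

6.86


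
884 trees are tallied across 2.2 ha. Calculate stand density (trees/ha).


Formula: Stand Density = N_trees / Area_ha
Density = 884 trees / 2.2 ha
Density = 402 trees/ha

402


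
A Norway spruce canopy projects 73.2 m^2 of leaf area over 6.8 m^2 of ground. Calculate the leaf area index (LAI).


Formula: LAI = total leaf area / ground area  (dimensionless)
LAI = 73.2 m^2 / 6.8 m^2
LAI = 10.76

10.76


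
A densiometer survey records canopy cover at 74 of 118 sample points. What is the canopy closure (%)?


Formula: Canopy closure = covered points / total points * 100
Closure = 74 / 118 * 100
Closure = 0.6271 * 100 = 62.7%

62.7


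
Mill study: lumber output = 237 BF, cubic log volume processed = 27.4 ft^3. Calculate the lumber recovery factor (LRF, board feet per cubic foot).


Formula: LRF = Lumber Output (BF) / Log Input (ft^3)
LRF = 237 BF / 27.4 ft^3
LRF = 8.65 BF/ft^3

8.65


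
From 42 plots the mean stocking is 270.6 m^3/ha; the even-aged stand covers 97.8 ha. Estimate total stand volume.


Formula: Total Volume = Mean Volume per ha * Total Area
Total Volume = 270.6 m^3/ha * 97.8 ha
Total Volume = 26465 m^3

26465


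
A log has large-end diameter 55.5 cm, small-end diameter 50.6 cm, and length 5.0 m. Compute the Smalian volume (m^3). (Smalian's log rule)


Smalian: V = (A1 + A2)/2 * L,  A = pi*(D/200)^2
A1 = pi*(55.5/200)^2 = 0.241922 m^2
A2 = pi*(50.6/200)^2 = 0.20109 m^2
V = (0.241922+0.20109)/2*5.0 = 1.1075 m^3

1.1075


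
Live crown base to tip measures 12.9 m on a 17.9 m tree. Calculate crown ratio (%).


Formula: Crown Ratio = (Crown Length / Total Height) * 100
CR = (12.9 m / 17.9 m) * 100
CR = 0.7207 * 100 = 72.1%

72.1


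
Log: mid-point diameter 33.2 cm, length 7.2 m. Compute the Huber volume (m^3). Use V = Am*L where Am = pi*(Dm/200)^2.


Huber: V = Am * L,  Am = pi*(Dm/200)^2
Am = pi*(33.2/200)^2 = 0.08657 m^2
V = 0.08657*7.2 = 0.6233 m^3

0.6233


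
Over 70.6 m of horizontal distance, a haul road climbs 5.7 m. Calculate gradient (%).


Formula: Gradient = rise / run * 100
Gradient = 5.7 / 70.6 * 100 = 8.1%

8.1


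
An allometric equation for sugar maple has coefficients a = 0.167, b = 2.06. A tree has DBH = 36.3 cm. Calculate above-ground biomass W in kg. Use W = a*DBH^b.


Formula: W = a * DBH^b  (allometric power law)
DBH^b = 36.3^2.06 = 1634.5855
W = 0.167 * 1634.5855 = 273.0 kg

273.0


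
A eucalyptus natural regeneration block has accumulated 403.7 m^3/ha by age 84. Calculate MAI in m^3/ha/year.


Formula: MAI = Total Volume / Stand Age
MAI = 403.7 m^3/ha / 84 years
MAI = 4.81 m^3/ha/year

4.81


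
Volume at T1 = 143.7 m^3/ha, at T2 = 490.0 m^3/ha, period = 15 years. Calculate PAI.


Formula: PAI = (V_T2 - V_T1) / (T2 - T1)
Volume increment = 490.0 - 143.7 = 346.3 m^3/ha
PAI = 346.3 / 15 = 23.09 m^3/ha/year

23.09


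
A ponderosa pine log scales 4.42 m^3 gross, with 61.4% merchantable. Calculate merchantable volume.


Formula: MV = V_total * (merchantable_pct / 100)
Merchantable fraction = 61.4% / 100 = 0.614
MV = 4.42 m^3 * 0.614 = 2.714 m^3

2.714


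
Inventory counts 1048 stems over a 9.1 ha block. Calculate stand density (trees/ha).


Formula: Stand Density = N_trees / Area_ha
Density = 1048 trees / 9.1 ha
Density = 115 trees/ha

115


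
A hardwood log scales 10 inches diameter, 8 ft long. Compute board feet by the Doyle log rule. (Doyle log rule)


Doyle: BF = (D - 4)^2 * L / 16
Adjusted diameter = 10 - 4 = 6 in
(D-4)^2 = 6^2 = 36
BF = 36 * 8 / 16 = 18 BF

18


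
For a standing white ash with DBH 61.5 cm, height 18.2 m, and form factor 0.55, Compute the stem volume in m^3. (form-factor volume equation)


Formula: V = pi * (DBH/200)^2 * H * ff
Radius = DBH/200 = 61.5/200 = 0.3075 m
Radius^2 = 0.3075^2 = 0.09455625 m^2
V = pi * 0.09455625 * 18.2 * 0.55
V = 2.974 m^3

2.974


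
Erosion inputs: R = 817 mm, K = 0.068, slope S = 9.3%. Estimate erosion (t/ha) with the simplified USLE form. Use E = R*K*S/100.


Formula: E = R * K * S / 100  (simplified USLE)
R * K = 817 * 0.068 = 55.556
E = 55.556 * 9.3 / 100 = 5.17 t/ha

5.17


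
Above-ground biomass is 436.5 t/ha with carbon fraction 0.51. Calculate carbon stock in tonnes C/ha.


Formula: Carbon Stock = Biomass * Carbon Fraction
C = 436.5 t/ha * 0.51
C = 222.6 t C/ha

222.6


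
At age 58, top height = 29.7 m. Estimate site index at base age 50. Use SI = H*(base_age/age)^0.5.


Formula: SI = H_dom * (base_age / age)^0.5
Age ratio = 50 / 58 = 0.86207
sqrt(age_ratio) = 0.92848
SI = 29.7 * 0.92848 = 27.6 m

27.6


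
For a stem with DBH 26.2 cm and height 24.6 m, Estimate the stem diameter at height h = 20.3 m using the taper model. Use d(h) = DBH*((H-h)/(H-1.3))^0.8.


Taper: d(h) = DBH * ((H - h) / (H - 1.3))^0.8
Numerator = H - h = 24.6 - 20.3 = 4.3 m
Denominator = H - 1.3 = 24.6 - 1.3 = 23.3 m
Ratio = 4.3 / 23.3 = 0.18455
d = 26.2 * 0.18455^0.8 = 6.8 cm

6.8


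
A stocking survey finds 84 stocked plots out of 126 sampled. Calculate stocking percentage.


Formula: Stocking % = stocked plots / total plots * 100
Stocking = 84 / 126 * 100
Stocking = 0.6667 * 100 = 66.7%

66.7


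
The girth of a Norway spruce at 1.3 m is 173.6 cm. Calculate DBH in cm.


Formula: DBH = C / pi
DBH = 173.6 / pi
pi = 3.14159...
DBH = 55.3 cm

55.3


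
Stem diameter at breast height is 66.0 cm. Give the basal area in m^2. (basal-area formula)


Formula: BA = pi * (DBH/2)^2 / 10000  (cm^2 to m^2)
Radius = DBH/2 = 66.0/2 = 33.0 cm
BA = pi * 33.0^2 / 10000
   = 3421.1944 cm^2 / 10000
   = 0.3421 m^2

0.3421


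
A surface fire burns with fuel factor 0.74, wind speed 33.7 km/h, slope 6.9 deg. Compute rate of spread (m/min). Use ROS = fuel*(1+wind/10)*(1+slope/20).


Formula: ROS = fuel * (1 + wind/10) * (1 + slope/20)
Wind factor = 1 + 33.7/10 = 4.37
Slope factor = 1 + 6.9/20 = 1.345
ROS = 0.74 * 4.37 * 1.345 = 4.35 m/min

4.35


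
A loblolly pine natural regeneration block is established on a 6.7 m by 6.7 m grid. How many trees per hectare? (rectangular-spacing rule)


Formula: TPH = 10000 m^2/ha / (spacing_x * spacing_y)
Area per tree = 6.7 m * 6.7 m = 44.89 m^2
TPH = 10000 / 44.89 = 223 trees/ha

223


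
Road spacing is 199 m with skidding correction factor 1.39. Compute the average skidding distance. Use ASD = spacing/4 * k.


Formula: ASD = (spacing / 4) * correction
Uncorrected distance = spacing / 4 = 199 / 4 = 49.75 m
ASD = 49.75 * 1.39 = 69 m

69


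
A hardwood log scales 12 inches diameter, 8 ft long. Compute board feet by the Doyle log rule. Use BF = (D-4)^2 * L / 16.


Doyle: BF = (D - 4)^2 * L / 16
Adjusted diameter = 12 - 4 = 8 in
(D-4)^2 = 8^2 = 64
BF = 64 * 8 / 16 = 32 BF

32


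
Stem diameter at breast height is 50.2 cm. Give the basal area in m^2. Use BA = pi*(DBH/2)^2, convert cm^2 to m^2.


Formula: BA = pi * (DBH/2)^2 / 10000  (cm^2 to m^2)
Radius = DBH/2 = 50.2/2 = 25.1 cm
BA = pi * 25.1^2 / 10000
   = 1979.2348 cm^2 / 10000
   = 0.1979 m^2

0.1979


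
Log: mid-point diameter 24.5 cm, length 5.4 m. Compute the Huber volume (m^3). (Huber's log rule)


Huber: V = Am * L,  Am = pi*(Dm/200)^2
Am = pi*(24.5/200)^2 = 0.047144 m^2
V = 0.047144*5.4 = 0.2546 m^3

0.2546


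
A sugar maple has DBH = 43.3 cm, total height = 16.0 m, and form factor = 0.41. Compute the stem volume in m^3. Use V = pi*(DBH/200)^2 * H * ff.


Formula: V = pi * (DBH/200)^2 * H * ff
Radius = DBH/200 = 43.3/200 = 0.2165 m
Radius^2 = 0.2165^2 = 0.04687225 m^2
V = pi * 0.04687225 * 16.0 * 0.41
V = 0.966 m^3

0.966


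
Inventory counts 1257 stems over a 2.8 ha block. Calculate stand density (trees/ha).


Formula: Stand Density = N_trees / Area_ha
Density = 1257 trees / 2.8 ha
Density = 449 trees/ha

449


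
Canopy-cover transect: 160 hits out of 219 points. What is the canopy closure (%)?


Formula: Canopy closure = covered points / total points * 100
Closure = 160 / 219 * 100
Closure = 0.7306 * 100 = 73.1%

73.1


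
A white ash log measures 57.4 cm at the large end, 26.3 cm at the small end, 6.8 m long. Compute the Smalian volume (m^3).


Smalian: V = (A1 + A2)/2 * L,  A = pi*(D/200)^2
A1 = pi*(57.4/200)^2 = 0.25877 m^2
A2 = pi*(26.3/200)^2 = 0.054325 m^2
V = (0.25877+0.054325)/2*6.8 = 1.0645 m^3

1.0645


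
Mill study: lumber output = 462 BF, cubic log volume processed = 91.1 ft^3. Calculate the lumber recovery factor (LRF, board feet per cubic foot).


Formula: LRF = Lumber Output (BF) / Log Input (ft^3)
LRF = 462 BF / 91.1 ft^3
LRF = 5.07 BF/ft^3

5.07


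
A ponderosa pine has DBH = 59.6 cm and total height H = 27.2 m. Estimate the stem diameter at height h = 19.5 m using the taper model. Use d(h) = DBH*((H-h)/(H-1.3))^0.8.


Taper: d(h) = DBH * ((H - h) / (H - 1.3))^0.8
Numerator = H - h = 27.2 - 19.5 = 7.7 m
Denominator = H - 1.3 = 27.2 - 1.3 = 25.9 m
Ratio = 7.7 / 25.9 = 0.2973
d = 59.6 * 0.2973^0.8 = 22.6 cm

22.6


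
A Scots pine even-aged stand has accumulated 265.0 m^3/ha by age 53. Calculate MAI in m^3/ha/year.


Formula: MAI = Total Volume / Stand Age
MAI = 265.0 m^3/ha / 53 years
MAI = 5.0 m^3/ha/year

5.0


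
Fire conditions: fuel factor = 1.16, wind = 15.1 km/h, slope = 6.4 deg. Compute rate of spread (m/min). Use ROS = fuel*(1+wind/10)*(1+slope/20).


Formula: ROS = fuel * (1 + wind/10) * (1 + slope/20)
Wind factor = 1 + 15.1/10 = 2.51
Slope factor = 1 + 6.4/20 = 1.32
ROS = 1.16 * 2.51 * 1.32 = 3.84 m/min

3.84


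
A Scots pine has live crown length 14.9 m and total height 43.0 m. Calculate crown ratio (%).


Formula: Crown Ratio = (Crown Length / Total Height) * 100
CR = (14.9 m / 43.0 m) * 100
CR = 0.3465 * 100 = 34.7%

34.7


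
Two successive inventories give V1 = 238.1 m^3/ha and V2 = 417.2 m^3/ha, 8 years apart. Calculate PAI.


Formula: PAI = (V_T2 - V_T1) / (T2 - T1)
Volume increment = 417.2 - 238.1 = 179.1 m^3/ha
PAI = 179.1 / 8 = 22.39 m^3/ha/year

22.39


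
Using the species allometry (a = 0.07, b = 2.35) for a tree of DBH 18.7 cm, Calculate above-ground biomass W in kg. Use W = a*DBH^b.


Formula: W = a * DBH^b  (allometric power law)
DBH^b = 18.7^2.35 = 974.6031
W = 0.07 * 974.6031 = 68.2 kg

68.2


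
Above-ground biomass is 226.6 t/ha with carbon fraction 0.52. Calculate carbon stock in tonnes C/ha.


Formula: Carbon Stock = Biomass * Carbon Fraction
C = 226.6 t/ha * 0.52
C = 117.8 t C/ha

117.8


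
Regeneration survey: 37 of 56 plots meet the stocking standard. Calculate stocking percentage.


Formula: Stocking % = stocked plots / total plots * 100
Stocking = 37 / 56 * 100
Stocking = 0.6607 * 100 = 66.1%

66.1


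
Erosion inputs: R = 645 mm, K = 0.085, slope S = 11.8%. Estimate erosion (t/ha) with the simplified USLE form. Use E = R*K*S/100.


Formula: E = R * K * S / 100  (simplified USLE)
R * K = 645 * 0.085 = 54.825
E = 54.825 * 11.8 / 100 = 6.47 t/ha

6.47


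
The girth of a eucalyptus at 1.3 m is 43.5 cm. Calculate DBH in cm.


Formula: DBH = C / pi
DBH = 43.5 / pi
pi = 3.14159...
DBH = 13.8 cm

13.8


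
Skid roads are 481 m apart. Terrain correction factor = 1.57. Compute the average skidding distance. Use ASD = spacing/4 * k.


Formula: ASD = (spacing / 4) * correction
Uncorrected distance = spacing / 4 = 481 / 4 = 120.25 m
ASD = 120.25 * 1.57 = 189 m

189


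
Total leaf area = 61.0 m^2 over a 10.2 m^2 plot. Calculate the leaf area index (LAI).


Formula: LAI = total leaf area / ground area  (dimensionless)
LAI = 61.0 m^2 / 10.2 m^2
LAI = 5.98

5.98


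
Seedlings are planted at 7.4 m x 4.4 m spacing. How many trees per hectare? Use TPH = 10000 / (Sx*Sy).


Formula: TPH = 10000 m^2/ha / (spacing_x * spacing_y)
Area per tree = 7.4 m * 4.4 m = 32.56 m^2
TPH = 10000 / 32.56 = 307 trees/ha

307


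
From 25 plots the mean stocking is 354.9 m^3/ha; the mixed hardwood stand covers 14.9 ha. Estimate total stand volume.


Formula: Total Volume = Mean Volume per ha * Total Area
Total Volume = 354.9 m^3/ha * 14.9 ha
Total Volume = 5288 m^3

5288


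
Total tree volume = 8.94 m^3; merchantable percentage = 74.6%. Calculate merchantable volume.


Formula: MV = V_total * (merchantable_pct / 100)
Merchantable fraction = 74.6% / 100 = 0.746
MV = 8.94 m^3 * 0.746 = 6.669 m^3

6.669


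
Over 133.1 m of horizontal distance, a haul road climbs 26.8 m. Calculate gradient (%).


Formula: Gradient = rise / run * 100
Gradient = 26.8 / 133.1 * 100 = 20.1%

20.1


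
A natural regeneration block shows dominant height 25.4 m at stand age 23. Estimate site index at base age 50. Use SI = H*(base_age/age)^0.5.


Formula: SI = H_dom * (base_age / age)^0.5
Age ratio = 50 / 23 = 2.17391
sqrt(age_ratio) = 1.47442
SI = 25.4 * 1.47442 = 37.5 m

37.5


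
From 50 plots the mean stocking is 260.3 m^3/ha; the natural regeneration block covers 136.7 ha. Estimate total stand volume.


Formula: Total Volume = Mean Volume per ha * Total Area
Total Volume = 260.3 m^3/ha * 136.7 ha
Total Volume = 35583 m^3

35583


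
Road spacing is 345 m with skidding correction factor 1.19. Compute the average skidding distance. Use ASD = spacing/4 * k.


Formula: ASD = (spacing / 4) * correction
Uncorrected distance = spacing / 4 = 345 / 4 = 86.25 m
ASD = 86.25 * 1.19 = 103 m

103


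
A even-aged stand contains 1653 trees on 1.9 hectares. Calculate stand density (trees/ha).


Formula: Stand Density = N_trees / Area_ha
Density = 1653 trees / 1.9 ha
Density = 870 trees/ha

870


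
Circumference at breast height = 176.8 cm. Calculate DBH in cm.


Formula: DBH = C / pi
DBH = 176.8 / pi
pi = 3.14159...
DBH = 56.3 cm

56.3


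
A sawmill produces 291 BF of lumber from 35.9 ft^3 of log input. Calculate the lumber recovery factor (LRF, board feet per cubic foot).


Formula: LRF = Lumber Output (BF) / Log Input (ft^3)
LRF = 291 BF / 35.9 ft^3
LRF = 8.11 BF/ft^3

8.11


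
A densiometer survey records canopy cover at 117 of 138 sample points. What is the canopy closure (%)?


Formula: Canopy closure = covered points / total points * 100
Closure = 117 / 138 * 100
Closure = 0.8478 * 100 = 84.8%

84.8
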